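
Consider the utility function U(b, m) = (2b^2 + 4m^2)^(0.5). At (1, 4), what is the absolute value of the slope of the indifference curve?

For CES with ρ = 2, MRS = (2/4)·(m/b)^(-1).
At (1, 4): MRS = 0.125.
The indifference curve has slope −0.125 at this bundle.

MRS = 0.125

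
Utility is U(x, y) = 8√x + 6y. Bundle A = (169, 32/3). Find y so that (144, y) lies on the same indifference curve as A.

y = 12

U(169, 32/3) = 168.
Set U(144, y) = 168 and solve.
With x = 144: √144 = 12, so 6y = 168 − 8·12 = 72 and y = 12.
Check: U(144, 12) = 168.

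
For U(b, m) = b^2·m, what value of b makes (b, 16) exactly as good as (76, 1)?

U(76, 1) = 5776.
Set U(b, 16) = 5776 and solve.
With m = 16: b^2 = 5776/16 = 361; taking the square root, b = 19.
Check: U(19, 16) = 5776.

b = 19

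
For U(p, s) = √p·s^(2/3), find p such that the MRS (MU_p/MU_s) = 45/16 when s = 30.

p = 8

MU_p = 0.5·p^(-0.5)·s^(2/3) and MU_s = 2/3·√p·s^(-1/3).
MRS = MU_p/MU_s = (0.75)·s/p.
Substitute s = 30: MRS = 22.5/p. Setting 22.5/p = 45/16 gives p = 22.5/(45/16) = 8.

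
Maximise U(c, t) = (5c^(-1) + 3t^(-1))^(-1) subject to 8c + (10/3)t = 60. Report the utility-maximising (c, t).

For CES with ρ = -1, MRS = (5/3)·(t/c)^2.
Tangency: set MRS = p_c/p_t = 8/(10/3) = 2.4.
So (t/c)^2 = 36/25; taking the square root, t/c = 1.2, i.e. t = 1.2·c.
Substitute into the budget 8·c + (10/3)·t = 60: 12·c = 60, so c* = 5 and t* = 1.2·5 = 6.

c* = 5, t* = 6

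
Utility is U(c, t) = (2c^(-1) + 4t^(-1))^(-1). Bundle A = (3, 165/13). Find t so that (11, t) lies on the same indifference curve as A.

t = 5

U depends on (c, t) only through S = 2c^(-1) + 4t^(-1), so equal utility means equal S. At (3, 165/13): S = 54/55.
With c = 11: 2·11^(-1) = 2/11, so 4t^(-1) = 54/55 − 2/11 = 0.8, i.e. t^(-1) = 0.2.
Hence t = 1/0.2 = 5.
Check: U(11, 5) = 1.0185.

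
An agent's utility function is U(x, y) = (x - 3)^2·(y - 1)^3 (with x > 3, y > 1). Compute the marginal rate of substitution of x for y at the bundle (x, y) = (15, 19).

MU_x = 2·(x−3)·(y−1)^3, MU_y = 3·(x−3)^2·(y−1)^2.
MRS = (2/3)·(y−1)/(x−3).
At (15, 19): MRS = 1.
The indifference curve has slope −1 at this bundle.

MRS = 1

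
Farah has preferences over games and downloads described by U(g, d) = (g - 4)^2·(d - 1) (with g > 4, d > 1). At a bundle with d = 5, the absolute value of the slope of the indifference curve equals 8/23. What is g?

g = 27

MU_g = 2·(g−4)·(d−1), MU_d = (g−4)^2.
MRS = (2/1)·(d−1)/(g−4).
Substitute d = 5: MRS = 8/(g − 4). Setting this equal to 8/23 gives g − 4 = 8/(8/23) = 23, so g = 27.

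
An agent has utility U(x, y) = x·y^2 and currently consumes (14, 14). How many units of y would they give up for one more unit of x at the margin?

MRS = 0.5

MU_x = y^2 and MU_y = 2·x·y.
MRS = MU_x/MU_y = (1/2)·y/x.
At (14, 14): MRS = 0.5.
The indifference curve has slope −0.5 at this bundle.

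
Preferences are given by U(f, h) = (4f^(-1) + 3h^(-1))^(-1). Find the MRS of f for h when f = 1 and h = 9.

For CES with ρ = -1, MRS = (4/3)·(h/f)^2.
At (1, 9): MRS = 108.
The indifference curve has slope −108 at this bundle.

MRS = 108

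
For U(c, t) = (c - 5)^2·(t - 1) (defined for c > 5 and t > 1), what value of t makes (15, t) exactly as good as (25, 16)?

t = 61

U(25, 16) = 6000.
Set U(15, t) = 6000 and solve.
With c = 15: (15 − 5)^2 = 100, so (t − 1) = 6000/100 = 60.
So t = 1 + 60 = 61.
Check: U(15, 61) = 6000.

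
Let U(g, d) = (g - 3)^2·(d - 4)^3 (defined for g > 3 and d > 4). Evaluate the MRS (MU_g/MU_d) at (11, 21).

MU_g = 2·(g−3)·(d−4)^3, MU_d = 3·(g−3)^2·(d−4)^2.
MRS = (2/3)·(d−4)/(g−3).
At (11, 21): MRS = 17/12.
The indifference curve has slope −17/12 at this bundle.

MRS = 17/12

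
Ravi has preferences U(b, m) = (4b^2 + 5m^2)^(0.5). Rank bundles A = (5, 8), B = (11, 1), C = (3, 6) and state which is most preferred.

Bundle B

Evaluate utility at each bundle:
U(A) = 20.494.
U(B) = 22.113.
U(C) = 14.697.
Highest utility is B, so B ≻ A ≻ C.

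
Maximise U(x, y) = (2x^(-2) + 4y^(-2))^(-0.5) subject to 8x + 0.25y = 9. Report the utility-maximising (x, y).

x* = 1, y* = 4

For CES with ρ = -2, MRS = (2/4)·(y/x)^3.
Tangency: set MRS = p_x/p_y = 8/0.25 = 32.
So (y/x)^3 = 64; taking the cube root, y/x = 4, i.e. y = 4·x.
Substitute into the budget 8·x + 0.25·y = 9: 9·x = 9, so x* = 1 and y* = 4·1 = 4.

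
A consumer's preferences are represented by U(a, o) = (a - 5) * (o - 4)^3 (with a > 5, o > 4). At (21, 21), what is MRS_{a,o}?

MU_a = (o−4)^3, MU_o = 3·(a−5)·(o−4)^2.
MRS = (1/3)·(o−4)/(a−5).
At (21, 21): MRS = 17/48.
So at (21, 21) the consumer would give up 17/48 units of o for one more unit of a.

MRS = 17/48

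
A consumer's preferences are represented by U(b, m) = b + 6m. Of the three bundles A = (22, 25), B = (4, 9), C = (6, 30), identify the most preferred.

Bundle C

Evaluate utility at each bundle:
U(A) = 172.
U(B) = 58.
U(C) = 186.
Highest utility is C, so C ≻ A ≻ B.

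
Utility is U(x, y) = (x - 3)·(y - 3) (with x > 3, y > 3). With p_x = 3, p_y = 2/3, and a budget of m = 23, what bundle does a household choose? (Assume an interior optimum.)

MU_x = (y−3), MU_y = (x−3).
MRS = (y−3)/(x−3).
Tangency: set MRS = p_x/p_y = 3/(2/3) = 4.5.
So (y − 3)/(x − 3) = 4.5, i.e. (y − 3) = 4.5·(x − 3).
Rewrite the budget in excess-of-subsistence terms: 3·(x − 3) + (2/3)·(y − 3) = 23 − 3·3 − (2/3)·3 = 12.
Substituting, 6·(x − 3) = 12, so x − 3 = 2 and x* = 5.
Then y − 3 = 4.5·2 = 9, so y* = 12.

x* = 5, y* = 12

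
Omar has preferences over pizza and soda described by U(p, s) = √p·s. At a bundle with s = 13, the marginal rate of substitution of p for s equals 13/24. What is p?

p = 12

MU_p = 0.5·p^(-0.5)·s and MU_s = √p.
MRS = MU_p/MU_s = (0.5)·s/p.
Substitute s = 13: MRS = 6.5/p. Setting 6.5/p = 13/24 gives p = 6.5/(13/24) = 12.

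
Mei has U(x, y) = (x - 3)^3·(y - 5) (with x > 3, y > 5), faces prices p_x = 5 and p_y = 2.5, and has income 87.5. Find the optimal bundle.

MU_x = 3·(x−3)^2·(y−5), MU_y = (x−3)^3.
MRS = (3/1)·(y−5)/(x−3).
Tangency: set MRS = p_x/p_y = 5/2.5 = 2.
So (3/1)·(y − 5)/(x − 3) = 2, i.e. (y − 5) = (2/3)·(x − 3).
Rewrite the budget in excess-of-subsistence terms: 5·(x − 3) + 2.5·(y − 5) = 87.5 − 5·3 − 2.5·5 = 60.
Substituting, (20/3)·(x − 3) = 60, so x − 3 = 9 and x* = 12.
Then y − 5 = (2/3)·9 = 6, so y* = 11.

x* = 12, y* = 11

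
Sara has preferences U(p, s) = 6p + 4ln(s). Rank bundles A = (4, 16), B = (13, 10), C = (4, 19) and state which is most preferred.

Evaluate utility at each bundle:
U(A) = 35.090.
U(B) = 87.210.
U(C) = 35.778.
Highest utility is B, so B ≻ C ≻ A.

Bundle B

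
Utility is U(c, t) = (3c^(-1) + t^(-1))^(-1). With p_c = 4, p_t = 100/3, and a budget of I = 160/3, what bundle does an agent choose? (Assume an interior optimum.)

c* = 5, t* = 1

For CES with ρ = -1, MRS = (3/1)·(t/c)^2.
Tangency: set MRS = p_c/p_t = 4/(100/3) = 3/25.
So (t/c)^2 = 1/25; taking the square root, t/c = 0.2, i.e. t = 0.2·c.
Substitute into the budget 4·c + (100/3)·t = 160/3: (32/3)·c = 160/3, so c* = 5 and t* = 0.2·5 = 1.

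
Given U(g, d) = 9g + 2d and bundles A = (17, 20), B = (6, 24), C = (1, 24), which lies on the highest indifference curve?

Bundle A

Evaluate utility at each bundle:
U(A) = 193.
U(B) = 102.
U(C) = 57.
Highest utility is A, so A ≻ B ≻ C.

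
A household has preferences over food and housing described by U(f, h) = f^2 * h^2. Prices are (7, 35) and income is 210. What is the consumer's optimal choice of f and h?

f* = 15, h* = 3

MU_f = 2·f·h^2 and MU_h = 2·f^2·h.
MRS = MU_f/MU_h = h/f.
Tangency: set MRS = p_f/p_h = 7/35 = 0.2.
So h/f = 0.2, i.e. h = 0.2·f.
Substitute into the budget 7·f + 35·h = 210: 14·f = 210, so f* = 15.
Then h* = 0.2·15 = 3.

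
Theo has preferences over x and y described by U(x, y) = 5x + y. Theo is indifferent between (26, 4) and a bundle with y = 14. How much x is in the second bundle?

U(26, 4) = 134.
Set U(x, 14) = 134 and solve.
5x + 14 = 134 ⇒ 5x = 120 ⇒ x = 24.
Check: U(24, 14) = 134.

x = 24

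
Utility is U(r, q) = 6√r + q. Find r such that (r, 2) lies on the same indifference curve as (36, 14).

r = 64

U(36, 14) = 50.
Set U(r, 2) = 50 and solve.
With q = 2: 6√r = 50 − 2 = 48, so √r = 8 and r = 64.
Check: U(64, 2) = 50.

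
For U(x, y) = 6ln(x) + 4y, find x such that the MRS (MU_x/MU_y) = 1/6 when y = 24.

MU_x = 6/x, MU_y = 4.
MRS = 6/x ÷ 4.
MRS depends only on x: 1.5/x = 1/6 ⇒ x = 1.5/(1/6) = 9.

x = 9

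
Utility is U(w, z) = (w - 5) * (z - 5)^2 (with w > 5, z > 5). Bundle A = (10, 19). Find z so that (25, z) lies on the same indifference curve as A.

U(10, 19) = 980.
Set U(25, z) = 980 and solve.
With w = 25: (25 − 5) = 20, so (z − 5)^2 = 980/20 = 49.
Taking the square root (with z > 5): z − 5 = 7, so z = 12.
Check: U(25, 12) = 980.

z = 12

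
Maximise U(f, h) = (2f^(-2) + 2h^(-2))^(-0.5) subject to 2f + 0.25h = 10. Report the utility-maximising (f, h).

f* = 4, h* = 8

For CES with ρ = -2, MRS = (h/f)^3.
Tangency: set MRS = p_f/p_h = 2/0.25 = 8.
So (h/f)^3 = 8; taking the cube root, h/f = 2, i.e. h = 2·f.
Substitute into the budget 2·f + 0.25·h = 10: 2.5·f = 10, so f* = 4 and h* = 2·4 = 8.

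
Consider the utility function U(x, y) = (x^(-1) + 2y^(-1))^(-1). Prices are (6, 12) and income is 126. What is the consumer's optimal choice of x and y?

For CES with ρ = -1, MRS = (1/2)·(y/x)^2.
Tangency: set MRS = p_x/p_y = 6/12 = 0.5.
So (y/x)^2 = 1; taking the square root, y/x = 1, i.e. y = x.
Substitute into the budget 6·x + 12·y = 126: 18·x = 126, so x* = 7 and y* = 7.

x* = 7, y* = 7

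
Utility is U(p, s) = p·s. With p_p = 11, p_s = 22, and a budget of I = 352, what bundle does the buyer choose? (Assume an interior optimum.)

MU_p = s and MU_s = p.
MRS = MU_p/MU_s = s/p.
Tangency: set MRS = p_p/p_s = 11/22 = 0.5.
So s/p = 0.5, i.e. s = 0.5·p.
Substitute into the budget 11·p + 22·s = 352: 22·p = 352, so p* = 16.
Then s* = 0.5·16 = 8.

p* = 16, s* = 8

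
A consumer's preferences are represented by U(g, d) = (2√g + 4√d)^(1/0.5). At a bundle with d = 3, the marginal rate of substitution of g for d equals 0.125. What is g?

For CES with ρ = 0.5, MRS = (2/4)·√(d/g).
Setting (2/4)·√(3/g) = 0.125 gives √(3/g) = 0.25, so 3/g = 1/16 and g = 48.

g = 48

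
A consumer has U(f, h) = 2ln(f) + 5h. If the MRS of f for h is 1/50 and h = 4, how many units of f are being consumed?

MU_f = 2/f, MU_h = 5.
MRS = 2/f ÷ 5.
MRS depends only on f: 0.4/f = 1/50 ⇒ f = 0.4/(1/50) = 20.

f = 20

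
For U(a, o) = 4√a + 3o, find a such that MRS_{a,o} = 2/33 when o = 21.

a = 121

MU_a = 4/(2√a), MU_o = 3.
MRS = 4/(2√a) ÷ 3.
MRS depends only on a: (2/3)/√a = 2/33 ⇒ √a = (2/3)/(2/33) = 11 ⇒ a = 121.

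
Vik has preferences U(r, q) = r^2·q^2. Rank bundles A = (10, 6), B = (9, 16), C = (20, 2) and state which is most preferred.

Bundle B

Evaluate utility at each bundle:
U(A) = 3600.
U(B) = 20736.
U(C) = 1600.
Highest utility is B, so B ≻ A ≻ C.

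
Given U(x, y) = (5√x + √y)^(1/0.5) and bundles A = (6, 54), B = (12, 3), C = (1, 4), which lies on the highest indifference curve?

Evaluate utility at each bundle:
U(A) = 384.000.
U(B) = 363.000.
U(C) = 49.000.
Highest utility is A, so A ≻ B ≻ C.

Bundle A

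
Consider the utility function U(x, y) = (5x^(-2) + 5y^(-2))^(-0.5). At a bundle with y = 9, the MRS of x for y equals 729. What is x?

For CES with ρ = -2, MRS = (y/x)^3.
Setting (9/x)^3 = 729 gives 9/x = 9 and x = 1.

x = 1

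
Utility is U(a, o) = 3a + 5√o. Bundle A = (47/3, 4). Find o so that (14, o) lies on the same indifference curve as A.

U(47/3, 4) = 57.
Set U(14, o) = 57 and solve.
With a = 14: 5√o = 57 − 3·14 = 15, so √o = 3 and o = 9.
Check: U(14, 9) = 57.

o = 9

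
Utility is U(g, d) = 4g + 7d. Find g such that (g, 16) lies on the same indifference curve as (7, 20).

g = 14

U(7, 20) = 168.
Set U(g, 16) = 168 and solve.
4g + 7·16 = 168 ⇒ 4g = 56 ⇒ g = 14.
Check: U(14, 16) = 168.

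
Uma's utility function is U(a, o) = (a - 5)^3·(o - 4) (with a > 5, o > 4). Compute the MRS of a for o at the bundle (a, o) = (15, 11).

MRS = 2.1

MU_a = 3·(a−5)^2·(o−4), MU_o = (a−5)^3.
MRS = (3/1)·(o−4)/(a−5).
At (15, 11): MRS = 2.1.
That is, one extra unit of a is worth 2.1 units of o at the margin.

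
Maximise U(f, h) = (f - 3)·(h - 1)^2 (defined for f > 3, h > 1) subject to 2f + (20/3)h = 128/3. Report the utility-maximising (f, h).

f* = 8, h* = 4

MU_f = (h−1)^2, MU_h = 2·(f−3)·(h−1).
MRS = (1/2)·(h−1)/(f−3).
Tangency: set MRS = p_f/p_h = 2/(20/3) = 0.3.
So (1/2)·(h − 1)/(f − 3) = 0.3, i.e. (h − 1) = 0.6·(f − 3).
Rewrite the budget in excess-of-subsistence terms: 2·(f − 3) + (20/3)·(h − 1) = 128/3 − 2·3 − (20/3)·1 = 30.
Substituting, 6·(f − 3) = 30, so f − 3 = 5 and f* = 8.
Then h − 1 = 0.6·5 = 3, so h* = 4.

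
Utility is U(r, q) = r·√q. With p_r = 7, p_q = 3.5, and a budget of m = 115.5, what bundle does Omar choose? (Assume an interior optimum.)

MU_r = √q and MU_q = 0.5·r·q^(-0.5).
MRS = MU_r/MU_q = (2)·q/r.
Tangency: set MRS = p_r/p_q = 7/3.5 = 2.
So (2)·q/r = 2, i.e. q = r.
Substitute into the budget 7·r + 3.5·q = 115.5: 10.5·r = 115.5, so r* = 11.
Then q* = 11.

r* = 11, q* = 11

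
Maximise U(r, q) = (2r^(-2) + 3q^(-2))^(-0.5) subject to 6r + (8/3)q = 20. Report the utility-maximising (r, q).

r* = 2, q* = 3

For CES with ρ = -2, MRS = (2/3)·(q/r)^3.
Tangency: set MRS = p_r/p_q = 6/(8/3) = 2.25.
So (q/r)^3 = 3.375; taking the cube root, q/r = 1.5, i.e. q = 1.5·r.
Substitute into the budget 6·r + (8/3)·q = 20: 10·r = 20, so r* = 2 and q* = 1.5·2 = 3.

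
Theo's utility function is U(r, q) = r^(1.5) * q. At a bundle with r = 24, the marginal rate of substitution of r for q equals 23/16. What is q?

q = 23

MU_r = 1.5·√r·q and MU_q = r^(1.5).
MRS = MU_r/MU_q = (1.5)·q/r.
Substitute r = 24: MRS = q/16. Setting q/16 = 23/16 gives q = (23/16)·16 = 23.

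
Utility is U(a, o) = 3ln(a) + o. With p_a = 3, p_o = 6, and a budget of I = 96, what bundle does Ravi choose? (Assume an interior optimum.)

a* = 6, o* = 13

MU_a = 3/a, MU_o = 1.
MRS = 3/a ÷ 1.
Tangency: set MRS = p_a/p_o = 3/6 = 0.5.
MRS depends only on a: 3/a = 0.5 ⇒ a* = 3/0.5 = 6.
From the budget, 6·o = 96 − 3·6 = 78, so o* = 13.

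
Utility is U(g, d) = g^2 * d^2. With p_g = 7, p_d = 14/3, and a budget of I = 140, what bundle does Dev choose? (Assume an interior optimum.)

g* = 10, d* = 15

MU_g = 2·g·d^2 and MU_d = 2·g^2·d.
MRS = MU_g/MU_d = d/g.
Tangency: set MRS = p_g/p_d = 7/(14/3) = 1.5.
So d/g = 1.5, i.e. d = 1.5·g.
Substitute into the budget 7·g + (14/3)·d = 140: 14·g = 140, so g* = 10.
Then d* = 1.5·10 = 15.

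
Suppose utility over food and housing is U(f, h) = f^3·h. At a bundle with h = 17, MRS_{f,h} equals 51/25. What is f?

f = 25

MU_f = 3·f^2·h and MU_h = f^3.
MRS = MU_f/MU_h = (3/1)·h/f.
Substitute h = 17: MRS = 51/f. Setting 51/f = 51/25 gives f = 51/(51/25) = 25.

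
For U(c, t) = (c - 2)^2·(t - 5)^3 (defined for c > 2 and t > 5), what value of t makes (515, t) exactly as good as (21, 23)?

t = 7

U(21, 23) = 2105352.
Set U(515, t) = 2105352 and solve.
With c = 515: (515 − 2)^2 = 263169, so (t − 5)^3 = 2105352/263169 = 8.
Taking the cube root (with t > 5): t − 5 = 2, so t = 7.
Check: U(515, 7) = 2105352.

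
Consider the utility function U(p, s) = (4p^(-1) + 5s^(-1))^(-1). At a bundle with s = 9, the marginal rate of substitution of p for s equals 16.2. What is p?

For CES with ρ = -1, MRS = (4/5)·(s/p)^2.
Setting (4/5)·(9/p)^2 = 16.2 gives (9/p)^2 = 20.25, so 9/p = 4.5 and p = 2.

p = 2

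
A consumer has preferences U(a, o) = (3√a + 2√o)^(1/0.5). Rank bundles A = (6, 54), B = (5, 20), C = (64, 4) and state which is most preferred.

Evaluate utility at each bundle:
U(A) = 486.000.
U(B) = 245.000.
U(C) = 784.000.
Highest utility is C, so C ≻ A ≻ B.

Bundle C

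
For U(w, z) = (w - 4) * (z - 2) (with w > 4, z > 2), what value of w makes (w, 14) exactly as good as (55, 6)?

U(55, 6) = 204.
Set U(w, 14) = 204 and solve.
With z = 14: (14 − 2) = 12, so (w − 4) = 204/12 = 17.
So w = 4 + 17 = 21.
Check: U(21, 14) = 204.

w = 21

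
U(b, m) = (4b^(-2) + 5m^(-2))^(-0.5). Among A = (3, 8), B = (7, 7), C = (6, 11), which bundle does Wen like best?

Evaluate utility at each bundle:
U(A) = 1.383.
U(B) = 2.333.
U(C) = 2.561.
Highest utility is C, so C ≻ B ≻ A.

Bundle C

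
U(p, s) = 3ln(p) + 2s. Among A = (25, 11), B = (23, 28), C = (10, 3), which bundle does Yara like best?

Evaluate utility at each bundle:
U(A) = 31.657.
U(B) = 65.406.
U(C) = 12.908.
Highest utility is B, so B ≻ A ≻ C.

Bundle B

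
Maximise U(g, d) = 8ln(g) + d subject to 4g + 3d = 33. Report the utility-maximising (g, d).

g* = 6, d* = 3

MU_g = 8/g, MU_d = 1.
MRS = 8/g ÷ 1.
Tangency: set MRS = p_g/p_d = 4/3.
MRS depends only on g: 8/g = 4/3 ⇒ g* = 8/(4/3) = 6.
From the budget, 3·d = 33 − 4·6 = 9, so d* = 3.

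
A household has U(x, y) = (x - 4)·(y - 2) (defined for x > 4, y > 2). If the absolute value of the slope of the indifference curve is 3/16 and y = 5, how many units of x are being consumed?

MU_x = (y−2), MU_y = (x−4).
MRS = (y−2)/(x−4).
Substitute y = 5: MRS = 3/(x − 4). Setting this equal to 3/16 gives x − 4 = 3/(3/16) = 16, so x = 20.

x = 20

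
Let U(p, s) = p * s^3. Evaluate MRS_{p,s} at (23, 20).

MU_p = s^3 and MU_s = 3·p·s^2.
MRS = MU_p/MU_s = (1/3)·s/p.
At (23, 20): MRS = 20/69.
So at (23, 20) the consumer would give up 20/69 units of s for one more unit of p.

MRS = 20/69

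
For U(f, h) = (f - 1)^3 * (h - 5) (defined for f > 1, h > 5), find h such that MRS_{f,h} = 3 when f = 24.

h = 28

MU_f = 3·(f−1)^2·(h−5), MU_h = (f−1)^3.
MRS = (3/1)·(h−5)/(f−1).
Substitute f = 24: MRS = (h − 5)/(23/3). Setting this equal to 3 gives h − 5 = 3·(23/3) = 23, so h = 28.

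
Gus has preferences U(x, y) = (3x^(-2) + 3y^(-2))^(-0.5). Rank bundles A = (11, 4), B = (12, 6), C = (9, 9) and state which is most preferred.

Bundle C

Evaluate utility at each bundle:
U(A) = 2.170.
U(B) = 3.098.
U(C) = 3.674.
Highest utility is C, so C ≻ B ≻ A.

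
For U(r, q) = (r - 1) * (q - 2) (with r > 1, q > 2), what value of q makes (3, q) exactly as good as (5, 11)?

q = 20

U(5, 11) = 36.
Set U(3, q) = 36 and solve.
With r = 3: (3 − 1) = 2, so (q − 2) = 36/2 = 18.
So q = 2 + 18 = 20.
Check: U(3, 20) = 36.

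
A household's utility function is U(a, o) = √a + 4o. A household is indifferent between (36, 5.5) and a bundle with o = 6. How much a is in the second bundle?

a = 16

U(36, 5.5) = 28.
Set U(a, 6) = 28 and solve.
With o = 6: √a = 28 − 4·6 = 4, so √a = 4 and a = 16.
Check: U(16, 6) = 28.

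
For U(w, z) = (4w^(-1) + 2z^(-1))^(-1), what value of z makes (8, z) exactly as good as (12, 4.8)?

U depends on (w, z) only through S = 4w^(-1) + 2z^(-1), so equal utility means equal S. At (12, 4.8): S = 0.75.
With w = 8: 4·8^(-1) = 0.5, so 2z^(-1) = 0.75 − 0.5 = 0.25, i.e. z^(-1) = 0.125.
Hence z = 1/0.125 = 8.
Check: U(8, 8) = 1.3333.

z = 8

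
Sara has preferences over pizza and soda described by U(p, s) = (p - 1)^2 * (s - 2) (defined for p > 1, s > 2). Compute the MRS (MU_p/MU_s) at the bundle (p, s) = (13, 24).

MU_p = 2·(p−1)·(s−2), MU_s = (p−1)^2.
MRS = (2/1)·(s−2)/(p−1).
At (13, 24): MRS = 11/3.
The indifference curve has slope −11/3 at this bundle.

MRS = 11/3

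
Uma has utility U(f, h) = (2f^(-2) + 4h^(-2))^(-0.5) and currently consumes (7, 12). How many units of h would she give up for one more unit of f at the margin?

MRS = 864/343

For CES with ρ = -2, MRS = (2/4)·(h/f)^3.
At (7, 12): MRS = 864/343.
The indifference curve has slope −864/343 at this bundle.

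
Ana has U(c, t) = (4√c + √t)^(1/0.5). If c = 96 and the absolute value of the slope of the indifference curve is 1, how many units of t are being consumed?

For CES with ρ = 0.5, MRS = (4/1)·√(t/c).
Setting (4/1)·√(t/96) = 1 gives √(t/96) = 0.25, so t/96 = 1/16 and t = 6.

t = 6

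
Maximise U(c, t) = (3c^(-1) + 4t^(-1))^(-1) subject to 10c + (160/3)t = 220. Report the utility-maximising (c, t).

For CES with ρ = -1, MRS = (3/4)·(t/c)^2.
Tangency: set MRS = p_c/p_t = 10/(160/3) = 3/16.
So (t/c)^2 = 0.25; taking the square root, t/c = 0.5, i.e. t = 0.5·c.
Substitute into the budget 10·c + (160/3)·t = 220: (110/3)·c = 220, so c* = 6 and t* = 0.5·6 = 3.

c* = 6, t* = 3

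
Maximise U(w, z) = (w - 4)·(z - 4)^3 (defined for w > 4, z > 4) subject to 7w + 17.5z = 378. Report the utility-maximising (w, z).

MU_w = (z−4)^3, MU_z = 3·(w−4)·(z−4)^2.
MRS = (1/3)·(z−4)/(w−4).
Tangency: set MRS = p_w/p_z = 7/17.5 = 0.4.
So (1/3)·(z − 4)/(w − 4) = 0.4, i.e. (z − 4) = 1.2·(w − 4).
Rewrite the budget in excess-of-subsistence terms: 7·(w − 4) + 17.5·(z − 4) = 378 − 7·4 − 17.5·4 = 280.
Substituting, 28·(w − 4) = 280, so w − 4 = 10 and w* = 14.
Then z − 4 = 1.2·10 = 12, so z* = 16.

w* = 14, z* = 16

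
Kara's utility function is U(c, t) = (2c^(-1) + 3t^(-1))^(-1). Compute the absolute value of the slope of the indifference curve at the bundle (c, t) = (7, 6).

For CES with ρ = -1, MRS = (2/3)·(t/c)^2.
At (7, 6): MRS = 24/49.
That is, one extra unit of c is worth 24/49 units of t at the margin.

MRS = 24/49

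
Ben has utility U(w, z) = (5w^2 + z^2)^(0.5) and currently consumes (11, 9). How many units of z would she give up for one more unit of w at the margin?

For CES with ρ = 2, MRS = (5/1)·(z/w)^(-1).
At (11, 9): MRS = 55/9.
The indifference curve has slope −55/9 at this bundle.

MRS = 55/9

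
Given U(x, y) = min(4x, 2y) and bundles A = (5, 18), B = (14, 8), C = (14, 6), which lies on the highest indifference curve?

Bundle A

Evaluate utility at each bundle:
U(A) = 20.
U(B) = 16.
U(C) = 12.
Highest utility is A, so A ≻ B ≻ C.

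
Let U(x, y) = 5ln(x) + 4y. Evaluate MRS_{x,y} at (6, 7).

MRS = 5/24

MU_x = 5/x, MU_y = 4.
MRS = 5/x ÷ 4.
At (6, 7): MRS = 5/24.
The indifference curve has slope −5/24 at this bundle.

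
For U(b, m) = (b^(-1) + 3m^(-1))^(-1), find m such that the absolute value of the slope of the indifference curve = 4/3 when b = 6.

m = 12

For CES with ρ = -1, MRS = (1/3)·(m/b)^2.
Setting (1/3)·(m/6)^2 = 4/3 gives (m/6)^2 = 4, so m/6 = 2 and m = 12.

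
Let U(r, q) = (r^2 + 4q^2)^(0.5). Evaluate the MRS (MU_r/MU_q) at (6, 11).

For CES with ρ = 2, MRS = (1/4)·(q/r)^(-1).
At (6, 11): MRS = 3/22.
That is, one extra unit of r is worth 3/22 units of q at the margin.

MRS = 3/22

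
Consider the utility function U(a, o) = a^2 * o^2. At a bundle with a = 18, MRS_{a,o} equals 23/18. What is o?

MU_a = 2·a·o^2 and MU_o = 2·a^2·o.
MRS = MU_a/MU_o = o/a.
Substitute a = 18: MRS = o/18. Setting o/18 = 23/18 gives o = (23/18)·18 = 23.

o = 23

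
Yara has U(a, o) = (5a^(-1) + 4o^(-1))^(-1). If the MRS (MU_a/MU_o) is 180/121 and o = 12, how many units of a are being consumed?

a = 11

For CES with ρ = -1, MRS = (5/4)·(o/a)^2.
Setting (5/4)·(12/a)^2 = 180/121 gives (12/a)^2 = 144/121, so 12/a = 12/11 and a = 11.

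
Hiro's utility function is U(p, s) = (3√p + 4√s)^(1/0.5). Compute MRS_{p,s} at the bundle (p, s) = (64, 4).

For CES with ρ = 0.5, MRS = (3/4)·√(s/p).
At (64, 4): MRS = 3/16.
That is, one extra unit of p is worth 3/16 units of s at the margin.

MRS = 3/16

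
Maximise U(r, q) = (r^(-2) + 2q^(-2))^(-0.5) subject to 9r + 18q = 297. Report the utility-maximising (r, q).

r* = 11, q* = 11

For CES with ρ = -2, MRS = (1/2)·(q/r)^3.
Tangency: set MRS = p_r/p_q = 9/18 = 0.5.
So (q/r)^3 = 1; taking the cube root, q/r = 1, i.e. q = r.
Substitute into the budget 9·r + 18·q = 297: 27·r = 297, so r* = 11 and q* = 11.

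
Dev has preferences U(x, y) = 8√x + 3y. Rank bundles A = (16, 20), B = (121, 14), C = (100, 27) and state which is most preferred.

Bundle C

Evaluate utility at each bundle:
U(A) = 92.000.
U(B) = 130.000.
U(C) = 161.000.
Highest utility is C, so C ≻ B ≻ A.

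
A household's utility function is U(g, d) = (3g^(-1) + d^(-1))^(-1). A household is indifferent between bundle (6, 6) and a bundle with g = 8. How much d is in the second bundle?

U depends on (g, d) only through S = 3g^(-1) + d^(-1), so equal utility means equal S. At (6, 6): S = 2/3.
With g = 8: 3·8^(-1) = 0.375, so d^(-1) = 2/3 − 0.375 = 7/24.
Hence d = 1/(7/24) = 24/7.
Check: U(8, 24/7) = 1.5.

d = 24/7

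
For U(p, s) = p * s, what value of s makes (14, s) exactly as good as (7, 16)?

s = 8

U(7, 16) = 112.
Set U(14, s) = 112 and solve.
With p = 14: s = 112/14 = 8.
Check: U(14, 8) = 112.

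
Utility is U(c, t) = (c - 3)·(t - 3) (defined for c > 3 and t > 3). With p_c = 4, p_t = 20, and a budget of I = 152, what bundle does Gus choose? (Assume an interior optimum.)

MU_c = (t−3), MU_t = (c−3).
MRS = (t−3)/(c−3).
Tangency: set MRS = p_c/p_t = 4/20 = 0.2.
So (t − 3)/(c − 3) = 0.2, i.e. (t − 3) = 0.2·(c − 3).
Rewrite the budget in excess-of-subsistence terms: 4·(c − 3) + 20·(t − 3) = 152 − 4·3 − 20·3 = 80.
Substituting, 8·(c − 3) = 80, so c − 3 = 10 and c* = 13.
Then t − 3 = 0.2·10 = 2, so t* = 5.

c* = 13, t* = 5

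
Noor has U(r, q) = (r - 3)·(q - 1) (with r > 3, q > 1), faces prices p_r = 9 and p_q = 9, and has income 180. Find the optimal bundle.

MU_r = (q−1), MU_q = (r−3).
MRS = (q−1)/(r−3).
Tangency: set MRS = p_r/p_q = 9/9 = 1.
So (q − 1)/(r − 3) = 1, i.e. (q − 1) = (r − 3).
Rewrite the budget in excess-of-subsistence terms: 9·(r − 3) + 9·(q − 1) = 180 − 9·3 − 9·1 = 144.
Substituting, 18·(r − 3) = 144, so r − 3 = 8 and r* = 11.
Then q − 1 = 8, so q* = 9.

r* = 11, q* = 9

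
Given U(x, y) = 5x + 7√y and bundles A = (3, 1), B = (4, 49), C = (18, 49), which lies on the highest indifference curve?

Bundle C

Evaluate utility at each bundle:
U(A) = 22.000.
U(B) = 69.000.
U(C) = 139.000.
Highest utility is C, so C ≻ B ≻ A.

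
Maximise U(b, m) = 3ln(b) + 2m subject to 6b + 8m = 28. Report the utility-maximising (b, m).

MU_b = 3/b, MU_m = 2.
MRS = 3/b ÷ 2.
Tangency: set MRS = p_b/p_m = 6/8 = 0.75.
MRS depends only on b: 1.5/b = 0.75 ⇒ b* = 1.5/0.75 = 2.
From the budget, 8·m = 28 − 6·2 = 16, so m* = 2.

b* = 2, m* = 2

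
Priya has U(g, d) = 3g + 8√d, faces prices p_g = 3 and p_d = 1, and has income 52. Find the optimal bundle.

MU_g = 3, MU_d = 8/(2√d).
MRS = 3 ÷ (8/(2√d)).
Tangency: set MRS = p_g/p_d = 3/1 = 3.
MRS depends only on d: 0.75·√d = 3 ⇒ √d = 3/0.75 = 4 ⇒ d* = 16.
From the budget, 3·g = 52 − 1·16 = 36, so g* = 12.

g* = 12, d* = 16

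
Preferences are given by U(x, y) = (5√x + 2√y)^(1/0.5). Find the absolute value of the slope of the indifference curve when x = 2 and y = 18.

MRS = 7.5

For CES with ρ = 0.5, MRS = (5/2)·√(y/x).
At (2, 18): MRS = 7.5.
So at (2, 18) the consumer would give up 7.5 units of y for one more unit of x.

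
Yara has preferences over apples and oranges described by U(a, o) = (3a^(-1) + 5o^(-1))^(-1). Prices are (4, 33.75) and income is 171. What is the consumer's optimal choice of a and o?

For CES with ρ = -1, MRS = (3/5)·(o/a)^2.
Tangency: set MRS = p_a/p_o = 4/33.75 = 16/135.
So (o/a)^2 = 16/81; taking the square root, o/a = 4/9, i.e. o = (4/9)·a.
Substitute into the budget 4·a + 33.75·o = 171: 19·a = 171, so a* = 9 and o* = (4/9)·9 = 4.

a* = 9, o* = 4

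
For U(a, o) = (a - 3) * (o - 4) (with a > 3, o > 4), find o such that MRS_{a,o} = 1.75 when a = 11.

MU_a = (o−4), MU_o = (a−3).
MRS = (o−4)/(a−3).
Substitute a = 11: MRS = (o − 4)/8. Setting this equal to 1.75 gives o − 4 = 1.75·8 = 14, so o = 18.

o = 18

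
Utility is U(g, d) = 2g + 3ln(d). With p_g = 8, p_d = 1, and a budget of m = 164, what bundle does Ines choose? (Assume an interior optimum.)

MU_g = 2, MU_d = 3/d.
MRS = 2 ÷ (3/d).
Tangency: set MRS = p_g/p_d = 8/1 = 8.
MRS depends only on d: (2/3)·d = 8 ⇒ d* = 8/(2/3) = 12.
From the budget, 8·g = 164 − 1·12 = 152, so g* = 19.

g* = 19, d* = 12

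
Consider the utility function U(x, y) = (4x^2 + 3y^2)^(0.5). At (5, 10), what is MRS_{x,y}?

MRS = 2/3

For CES with ρ = 2, MRS = (4/3)·(y/x)^(-1).
At (5, 10): MRS = 2/3.
The indifference curve has slope −2/3 at this bundle.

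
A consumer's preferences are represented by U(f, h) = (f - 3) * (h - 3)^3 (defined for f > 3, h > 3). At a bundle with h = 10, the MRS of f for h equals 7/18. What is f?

MU_f = (h−3)^3, MU_h = 3·(f−3)·(h−3)^2.
MRS = (1/3)·(h−3)/(f−3).
Substitute h = 10: MRS = (7/3)/(f − 3). Setting this equal to 7/18 gives f − 3 = (7/3)/(7/18) = 6, so f = 9.

f = 9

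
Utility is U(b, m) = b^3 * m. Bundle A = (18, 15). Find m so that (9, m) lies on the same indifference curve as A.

m = 120

U(18, 15) = 87480.
Set U(9, m) = 87480 and solve.
With b = 9: 9^3 = 729, so m = 87480/729 = 120.
Check: U(9, 120) = 87480.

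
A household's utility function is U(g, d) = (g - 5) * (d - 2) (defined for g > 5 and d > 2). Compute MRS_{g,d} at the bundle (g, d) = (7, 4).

MRS = 1

MU_g = (d−2), MU_d = (g−5).
MRS = (d−2)/(g−5).
At (7, 4): MRS = 1.
So at (7, 4) the consumer would give up 1 units of d for one more unit of g.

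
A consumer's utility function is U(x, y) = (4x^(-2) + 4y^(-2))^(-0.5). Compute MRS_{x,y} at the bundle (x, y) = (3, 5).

MRS = 125/27

For CES with ρ = -2, MRS = (y/x)^3.
At (3, 5): MRS = 125/27.
The indifference curve has slope −125/27 at this bundle.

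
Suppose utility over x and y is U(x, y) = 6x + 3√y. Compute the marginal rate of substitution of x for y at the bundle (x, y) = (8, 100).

MU_x = 6, MU_y = 3/(2√y).
MRS = 6 ÷ (3/(2√y)).
At (8, 100): MRS = 40.
So at (8, 100) the consumer would give up 40 units of y for one more unit of x.

MRS = 40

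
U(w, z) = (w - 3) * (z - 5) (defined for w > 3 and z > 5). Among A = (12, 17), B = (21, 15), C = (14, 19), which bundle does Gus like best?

Evaluate utility at each bundle:
U(A) = 108.
U(B) = 180.
U(C) = 154.
Highest utility is B, so B ≻ C ≻ A.

Bundle B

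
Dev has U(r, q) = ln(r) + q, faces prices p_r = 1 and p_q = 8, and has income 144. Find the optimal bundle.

r* = 8, q* = 17

MU_r = 1/r, MU_q = 1.
MRS = 1/r ÷ 1.
Tangency: set MRS = p_r/p_q = 1/8 = 0.125.
MRS depends only on r: 1/r = 0.125 ⇒ r* = 1/0.125 = 8.
From the budget, 8·q = 144 − 1·8 = 136, so q* = 17.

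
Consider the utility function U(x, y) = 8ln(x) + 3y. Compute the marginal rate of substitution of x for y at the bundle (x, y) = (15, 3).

MRS = 8/45

MU_x = 8/x, MU_y = 3.
MRS = 8/x ÷ 3.
At (15, 3): MRS = 8/45.
The indifference curve has slope −8/45 at this bundle.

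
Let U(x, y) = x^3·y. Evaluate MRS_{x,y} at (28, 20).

MU_x = 3·x^2·y and MU_y = x^3.
MRS = MU_x/MU_y = (3/1)·y/x.
At (28, 20): MRS = 15/7.
That is, one extra unit of x is worth 15/7 units of y at the margin.

MRS = 15/7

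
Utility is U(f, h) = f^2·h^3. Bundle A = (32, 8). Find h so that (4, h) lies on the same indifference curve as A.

U(32, 8) = 524288.
Set U(4, h) = 524288 and solve.
With f = 4: 4^2 = 16, so h^3 = 524288/16 = 32768; taking the cube root, h = 32.
Check: U(4, 32) = 524288.

h = 32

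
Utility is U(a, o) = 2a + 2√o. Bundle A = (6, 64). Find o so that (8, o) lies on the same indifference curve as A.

U(6, 64) = 28.
Set U(8, o) = 28 and solve.
With a = 8: 2√o = 28 − 2·8 = 12, so √o = 6 and o = 36.
Check: U(8, 36) = 28.

o = 36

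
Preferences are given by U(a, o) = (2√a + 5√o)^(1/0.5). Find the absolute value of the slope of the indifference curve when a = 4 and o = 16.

For CES with ρ = 0.5, MRS = (2/5)·√(o/a).
At (4, 16): MRS = 0.8.
That is, one extra unit of a is worth 0.8 units of o at the margin.

MRS = 0.8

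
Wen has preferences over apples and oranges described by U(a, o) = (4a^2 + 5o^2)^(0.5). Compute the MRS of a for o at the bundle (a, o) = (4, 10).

For CES with ρ = 2, MRS = (4/5)·(o/a)^(-1).
At (4, 10): MRS = 8/25.
That is, one extra unit of a is worth 8/25 units of o at the margin.

MRS = 8/25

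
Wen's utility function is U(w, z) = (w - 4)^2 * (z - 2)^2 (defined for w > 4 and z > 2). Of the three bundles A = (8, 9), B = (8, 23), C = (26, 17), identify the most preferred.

Evaluate utility at each bundle:
U(A) = 784.
U(B) = 7056.
U(C) = 108900.
Highest utility is C, so C ≻ B ≻ A.

Bundle C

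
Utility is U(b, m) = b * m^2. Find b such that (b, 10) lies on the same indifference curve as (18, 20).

b = 72

U(18, 20) = 7200.
Set U(b, 10) = 7200 and solve.
With m = 10: 10^2 = 100, so b = 7200/100 = 72.
Check: U(72, 10) = 7200.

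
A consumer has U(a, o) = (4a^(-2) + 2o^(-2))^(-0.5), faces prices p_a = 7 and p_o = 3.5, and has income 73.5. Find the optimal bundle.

For CES with ρ = -2, MRS = (4/2)·(o/a)^3.
Tangency: set MRS = p_a/p_o = 7/3.5 = 2.
So (o/a)^3 = 1; taking the cube root, o/a = 1, i.e. o = a.
Substitute into the budget 7·a + 3.5·o = 73.5: 10.5·a = 73.5, so a* = 7 and o* = 7.

a* = 7, o* = 7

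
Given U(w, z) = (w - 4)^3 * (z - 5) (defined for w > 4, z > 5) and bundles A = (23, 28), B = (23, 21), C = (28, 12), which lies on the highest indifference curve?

Bundle A

Evaluate utility at each bundle:
U(A) = 157757.
U(B) = 109744.
U(C) = 96768.
Highest utility is A, so A ≻ B ≻ C.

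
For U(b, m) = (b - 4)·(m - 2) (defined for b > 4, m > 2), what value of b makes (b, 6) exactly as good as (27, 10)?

b = 50

U(27, 10) = 184.
Set U(b, 6) = 184 and solve.
With m = 6: (6 − 2) = 4, so (b − 4) = 184/4 = 46.
So b = 4 + 46 = 50.
Check: U(50, 6) = 184.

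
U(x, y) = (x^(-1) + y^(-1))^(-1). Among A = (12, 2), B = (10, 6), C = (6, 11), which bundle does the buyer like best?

Bundle C

Evaluate utility at each bundle:
U(A) = 1.714.
U(B) = 3.750.
U(C) = 3.882.
Highest utility is C, so C ≻ B ≻ A.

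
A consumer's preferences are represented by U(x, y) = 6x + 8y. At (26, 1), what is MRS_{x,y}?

MRS = 0.75

MU_x = 6, MU_y = 8, so MRS = 6/8 = 0.75 at every bundle.
At (26, 1): MRS = 0.75.
That is, one extra unit of x is worth 0.75 units of y at the margin.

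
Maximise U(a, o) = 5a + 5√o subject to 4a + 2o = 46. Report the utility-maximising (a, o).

a* = 11, o* = 1

MU_a = 5, MU_o = 5/(2√o).
MRS = 5 ÷ (5/(2√o)).
Tangency: set MRS = p_a/p_o = 4/2 = 2.
MRS depends only on o: 2·√o = 2 ⇒ √o = 2/2 = 1 ⇒ o* = 1.
From the budget, 4·a = 46 − 2·1 = 44, so a* = 11.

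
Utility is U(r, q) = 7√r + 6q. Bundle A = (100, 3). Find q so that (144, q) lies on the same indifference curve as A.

q = 2/3

U(100, 3) = 88.
Set U(144, q) = 88 and solve.
With r = 144: √144 = 12, so 6q = 88 − 7·12 = 4 and q = 2/3.
Check: U(144, 2/3) = 88.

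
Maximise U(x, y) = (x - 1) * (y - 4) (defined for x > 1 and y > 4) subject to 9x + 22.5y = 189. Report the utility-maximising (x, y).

MU_x = (y−4), MU_y = (x−1).
MRS = (y−4)/(x−1).
Tangency: set MRS = p_x/p_y = 9/22.5 = 0.4.
So (y − 4)/(x − 1) = 0.4, i.e. (y − 4) = 0.4·(x − 1).
Rewrite the budget in excess-of-subsistence terms: 9·(x − 1) + 22.5·(y − 4) = 189 − 9·1 − 22.5·4 = 90.
Substituting, 18·(x − 1) = 90, so x − 1 = 5 and x* = 6.
Then y − 4 = 0.4·5 = 2, so y* = 6.

x* = 6, y* = 6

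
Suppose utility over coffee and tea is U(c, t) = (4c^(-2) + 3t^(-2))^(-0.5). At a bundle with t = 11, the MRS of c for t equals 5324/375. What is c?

For CES with ρ = -2, MRS = (4/3)·(t/c)^3.
Setting (4/3)·(11/c)^3 = 5324/375 gives (11/c)^3 = 1331/125, so 11/c = 2.2 and c = 5.

c = 5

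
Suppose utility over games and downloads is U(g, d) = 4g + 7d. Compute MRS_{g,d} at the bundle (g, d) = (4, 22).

MRS = 4/7

MU_g = 4, MU_d = 7, so MRS = 4/7 at every bundle.
At (4, 22): MRS = 4/7.
That is, one extra unit of g is worth 4/7 units of d at the margin.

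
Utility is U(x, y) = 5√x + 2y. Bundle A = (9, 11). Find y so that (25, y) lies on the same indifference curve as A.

U(9, 11) = 37.
Set U(25, y) = 37 and solve.
With x = 25: √25 = 5, so 2y = 37 − 5·5 = 12 and y = 6.
Check: U(25, 6) = 37.

y = 6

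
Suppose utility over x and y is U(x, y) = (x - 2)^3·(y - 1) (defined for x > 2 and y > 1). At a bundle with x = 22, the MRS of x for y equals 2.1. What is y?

y = 15

MU_x = 3·(x−2)^2·(y−1), MU_y = (x−2)^3.
MRS = (3/1)·(y−1)/(x−2).
Substitute x = 22: MRS = (y − 1)/(20/3). Setting this equal to 2.1 gives y − 1 = 2.1·(20/3) = 14, so y = 15.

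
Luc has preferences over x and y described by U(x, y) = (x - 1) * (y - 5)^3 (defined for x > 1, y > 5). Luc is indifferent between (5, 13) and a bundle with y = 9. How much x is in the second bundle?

U(5, 13) = 2048.
Set U(x, 9) = 2048 and solve.
With y = 9: (9 − 5)^3 = 64, so (x − 1) = 2048/64 = 32.
So x = 1 + 32 = 33.
Check: U(33, 9) = 2048.

x = 33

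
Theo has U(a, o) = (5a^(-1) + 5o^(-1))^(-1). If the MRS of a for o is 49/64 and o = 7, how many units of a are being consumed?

For CES with ρ = -1, MRS = (o/a)^2.
Setting (7/a)^2 = 49/64 gives 7/a = 0.875 and a = 8.

a = 8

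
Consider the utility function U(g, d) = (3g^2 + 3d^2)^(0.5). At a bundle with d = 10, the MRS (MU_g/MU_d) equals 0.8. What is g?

For CES with ρ = 2, MRS = (d/g)^(-1).
Setting (10/g)^(-1) = 0.8 gives 10/g = 1.25 and g = 8.

g = 8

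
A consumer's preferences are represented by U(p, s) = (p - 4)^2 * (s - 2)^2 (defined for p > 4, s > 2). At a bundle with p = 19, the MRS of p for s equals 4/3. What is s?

MU_p = 2·(p−4)·(s−2)^2, MU_s = 2·(p−4)^2·(s−2).
MRS = (s−2)/(p−4).
Substitute p = 19: MRS = (s − 2)/15. Setting this equal to 4/3 gives s − 2 = (4/3)·15 = 20, so s = 22.

s = 22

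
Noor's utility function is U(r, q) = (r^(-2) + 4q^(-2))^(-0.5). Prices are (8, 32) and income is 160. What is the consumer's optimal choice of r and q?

For CES with ρ = -2, MRS = (1/4)·(q/r)^3.
Tangency: set MRS = p_r/p_q = 8/32 = 0.25.
So (q/r)^3 = 1; taking the cube root, q/r = 1, i.e. q = r.
Substitute into the budget 8·r + 32·q = 160: 40·r = 160, so r* = 4 and q* = 4.

r* = 4, q* = 4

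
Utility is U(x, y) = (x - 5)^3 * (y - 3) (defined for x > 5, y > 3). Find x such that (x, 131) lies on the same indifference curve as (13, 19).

x = 9

U(13, 19) = 8192.
Set U(x, 131) = 8192 and solve.
With y = 131: (131 − 3) = 128, so (x − 5)^3 = 8192/128 = 64.
Taking the cube root (with x > 5): x − 5 = 4, so x = 9.
Check: U(9, 131) = 8192.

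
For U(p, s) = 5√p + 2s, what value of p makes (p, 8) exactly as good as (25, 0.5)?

p = 4

U(25, 0.5) = 26.
Set U(p, 8) = 26 and solve.
With s = 8: 5√p = 26 − 2·8 = 10, so √p = 2 and p = 4.
Check: U(4, 8) = 26.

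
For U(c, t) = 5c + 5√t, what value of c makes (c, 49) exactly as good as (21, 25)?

c = 19

U(21, 25) = 130.
Set U(c, 49) = 130 and solve.
With t = 49: √49 = 7, so 5c = 130 − 5·7 = 95 and c = 19.
Check: U(19, 49) = 130.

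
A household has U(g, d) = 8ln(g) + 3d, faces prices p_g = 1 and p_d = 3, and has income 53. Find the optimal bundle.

MU_g = 8/g, MU_d = 3.
MRS = 8/g ÷ 3.
Tangency: set MRS = p_g/p_d = 1/3.
MRS depends only on g: (8/3)/g = 1/3 ⇒ g* = (8/3)/(1/3) = 8.
From the budget, 3·d = 53 − 1·8 = 45, so d* = 15.

g* = 8, d* = 15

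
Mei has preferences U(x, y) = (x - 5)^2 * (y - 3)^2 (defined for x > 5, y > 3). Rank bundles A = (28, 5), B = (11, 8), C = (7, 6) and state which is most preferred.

Evaluate utility at each bundle:
U(A) = 2116.
U(B) = 900.
U(C) = 36.
Highest utility is A, so A ≻ B ≻ C.

Bundle A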